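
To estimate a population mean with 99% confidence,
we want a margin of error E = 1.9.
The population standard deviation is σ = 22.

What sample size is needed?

z_0.005 = 2.576
n = (z×σ/E)² = (2.576×22/1.9)²
n = 889.6719
Round up: n = 890

Answer: n = 890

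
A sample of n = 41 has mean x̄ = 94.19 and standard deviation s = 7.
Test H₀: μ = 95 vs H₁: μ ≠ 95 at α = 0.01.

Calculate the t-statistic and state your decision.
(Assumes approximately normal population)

Answer: t = -0.7409, fail to reject H₀

Derivation:
df = n - 1 = 40
SE = s/√n = 7/√41 = 1.0932
t = (x̄ - μ₀)/SE = (94.19 - 95)/1.0932 = -0.7409
Critical value: t_{0.005,40} = ±2.704
p-value ≈ 0.4631
Decision: fail to reject H₀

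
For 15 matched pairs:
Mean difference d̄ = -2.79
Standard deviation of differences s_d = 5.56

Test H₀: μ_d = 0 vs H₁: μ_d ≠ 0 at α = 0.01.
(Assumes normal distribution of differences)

df = n - 1 = 14
SE = s_d/√n = 5.56/√15 = 1.4356
t = d̄/SE = -2.79/1.4356 = -1.9434
Critical value: t_{0.005,14} = ±2.977
p-value ≈ 0.0724
Decision: fail to reject H₀

Answer: t = -1.9434, fail to reject H₀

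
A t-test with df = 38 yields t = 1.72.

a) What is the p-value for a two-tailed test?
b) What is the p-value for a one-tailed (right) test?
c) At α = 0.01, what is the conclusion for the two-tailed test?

Using t-distribution with df = 38:
a) Two-tailed: p = 2×P(T > 1.72) = 0.0936
b) One-tailed: p = P(T > 1.72) = 0.0468
c) 0.0936 ≥ 0.01, fail to reject H₀

Answer: a) 0.0936, b) 0.0468, c) fail to reject H₀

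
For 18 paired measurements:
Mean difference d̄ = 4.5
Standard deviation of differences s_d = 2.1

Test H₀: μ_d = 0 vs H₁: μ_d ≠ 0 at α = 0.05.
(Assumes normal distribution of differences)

df = n - 1 = 17
SE = s_d/√n = 2.1/√18 = 0.4950
t = d̄/SE = 4.5/0.4950 = 9.0909
Critical value: t_{0.025,17} = ±2.110
p-value < 0.0001
Decision: reject H₀

Answer: t = 9.0909, reject H₀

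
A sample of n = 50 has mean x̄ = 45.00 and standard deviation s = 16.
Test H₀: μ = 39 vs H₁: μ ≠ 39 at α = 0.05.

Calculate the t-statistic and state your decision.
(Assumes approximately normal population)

Answer: t = 2.6517, reject H₀

Derivation:
df = n - 1 = 49
SE = s/√n = 16/√50 = 2.2627
t = (x̄ - μ₀)/SE = (45.00 - 39)/2.2627 = 2.6517
Critical value: t_{0.025,49} = ±2.010
p-value ≈ 0.0108
Decision: reject H₀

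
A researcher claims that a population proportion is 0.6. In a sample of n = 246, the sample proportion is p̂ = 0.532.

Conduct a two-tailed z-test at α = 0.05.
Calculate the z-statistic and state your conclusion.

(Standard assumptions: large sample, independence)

H₀: p = 0.6, H₁: p ≠ 0.6
Standard error: SE = √(p₀(1-p₀)/n) = √(0.6×0.4/246) = 0.031235
z-statistic: z = (p̂ - p₀)/SE = (0.532 - 0.6)/0.031235 = -2.1770
Critical value: z_0.025 = ±1.960
p-value = 0.0295
Decision: reject H₀ at α = 0.05

Answer: z = -2.1770, reject H₀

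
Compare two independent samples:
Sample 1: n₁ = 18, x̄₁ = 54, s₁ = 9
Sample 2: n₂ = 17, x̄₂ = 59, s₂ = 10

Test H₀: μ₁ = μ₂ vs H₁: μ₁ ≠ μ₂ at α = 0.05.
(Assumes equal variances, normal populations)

Answer: t = -1.5566, fail to reject H₀

Derivation:
Pooled variance: s²_p = [17×9² + 16×10²]/(33) = 90.2121
s_p = 9.4980
SE = s_p×√(1/n₁ + 1/n₂) = 9.4980×√(1/18 + 1/17) = 3.2122
t = (x̄₁ - x̄₂)/SE = (54 - 59)/3.2122 = -1.5566
df = 33, t-critical = ±2.035
Decision: fail to reject H₀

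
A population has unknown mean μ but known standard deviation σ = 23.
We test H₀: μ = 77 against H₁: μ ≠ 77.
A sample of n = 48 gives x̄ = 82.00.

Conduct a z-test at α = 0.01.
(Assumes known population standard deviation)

Answer: z = 1.5061, fail to reject H₀

Derivation:
Standard error: SE = σ/√n = 23/√48 = 3.3198
z-statistic: z = (x̄ - μ₀)/SE = (82.00 - 77)/3.3198 = 1.5061
Critical value: ±2.576
p-value = 0.1320
Decision: fail to reject H₀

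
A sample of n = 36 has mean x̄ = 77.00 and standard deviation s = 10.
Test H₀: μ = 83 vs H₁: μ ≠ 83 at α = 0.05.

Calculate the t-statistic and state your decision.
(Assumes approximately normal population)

df = n - 1 = 35
SE = s/√n = 10/√36 = 1.6667
t = (x̄ - μ₀)/SE = (77.00 - 83)/1.6667 = -3.5999
Critical value: t_{0.025,35} = ±2.030
p-value ≈ 0.0010
Decision: reject H₀

Answer: t = -3.5999, reject H₀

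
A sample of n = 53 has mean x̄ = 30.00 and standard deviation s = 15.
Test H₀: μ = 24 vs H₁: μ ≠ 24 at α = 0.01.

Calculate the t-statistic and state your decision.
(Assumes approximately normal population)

Answer: t = 2.9121, reject H₀

Derivation:
df = n - 1 = 52
SE = s/√n = 15/√53 = 2.0604
t = (x̄ - μ₀)/SE = (30.00 - 24)/2.0604 = 2.9121
Critical value: t_{0.005,52} = ±2.674
p-value ≈ 0.0053
Decision: reject H₀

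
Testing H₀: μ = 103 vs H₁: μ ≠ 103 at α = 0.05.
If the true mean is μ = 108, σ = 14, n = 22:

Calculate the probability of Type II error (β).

SE = σ/√n = 14/√22 = 2.9848
Critical values: μ₀ ± z_0.025×SE = 103 ± 1.960×2.9848
Acceptance region: (97.1498, 108.8502)
Under H₁ (μ = 108): z_high = (108.8502 - 108)/2.9848 = 0.2848, z_low = (97.1498 - 108)/2.9848 = -3.6352
β = P(not reject | H₁) = Φ(0.2848) - Φ(-3.6352) ≈ 0.6120

Answer: β ≈ 0.6120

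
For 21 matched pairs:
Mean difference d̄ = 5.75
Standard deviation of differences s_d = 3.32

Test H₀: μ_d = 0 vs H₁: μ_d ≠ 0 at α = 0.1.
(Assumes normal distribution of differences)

Answer: t = 7.9365, reject H₀

Derivation:
df = n - 1 = 20
SE = s_d/√n = 3.32/√21 = 0.7245
t = d̄/SE = 5.75/0.7245 = 7.9365
Critical value: t_{0.05,20} = ±1.725
p-value < 0.0001
Decision: reject H₀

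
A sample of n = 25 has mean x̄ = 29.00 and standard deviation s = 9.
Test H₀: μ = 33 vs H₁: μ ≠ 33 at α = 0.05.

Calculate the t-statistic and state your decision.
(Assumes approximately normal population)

Answer: t = -2.2222, reject H₀

Derivation:
df = n - 1 = 24
SE = s/√n = 9/√25 = 1.8000
t = (x̄ - μ₀)/SE = (29.00 - 33)/1.8000 = -2.2222
Critical value: t_{0.025,24} = ±2.064
p-value ≈ 0.0359
Decision: reject H₀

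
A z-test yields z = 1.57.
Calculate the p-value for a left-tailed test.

Answer: p-value ≈ 0.9418

Derivation:
For z = 1.57:
p = P(Z < 1.57) = Φ(1.57) = 0.9418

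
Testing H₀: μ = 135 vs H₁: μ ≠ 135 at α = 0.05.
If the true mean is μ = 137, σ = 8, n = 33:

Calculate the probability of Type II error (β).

Answer: β ≈ 0.6994

Derivation:
SE = σ/√n = 8/√33 = 1.3926
Critical values: μ₀ ± z_0.025×SE = 135 ± 1.960×1.3926
Acceptance region: (132.2705, 137.7295)
Under H₁ (μ = 137): z_high = (137.7295 - 137)/1.3926 = 0.5238, z_low = (132.2705 - 137)/1.3926 = -3.3962
β = P(not reject | H₁) = Φ(0.5238) - Φ(-3.3962) ≈ 0.6994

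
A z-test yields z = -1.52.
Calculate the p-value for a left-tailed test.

For z = -1.52:
p = P(Z < -1.52) = Φ(-1.52) = 0.0643

Answer: p-value ≈ 0.0643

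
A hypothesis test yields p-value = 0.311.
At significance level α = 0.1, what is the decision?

Answer: fail to reject H₀

Derivation:
Compare p-value to α:
0.311 ≥ 0.1
Decision: fail to reject H₀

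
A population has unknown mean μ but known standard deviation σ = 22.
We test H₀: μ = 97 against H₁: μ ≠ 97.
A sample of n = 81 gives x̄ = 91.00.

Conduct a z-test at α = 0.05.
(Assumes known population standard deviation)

Answer: z = -2.4546, reject H₀

Derivation:
Standard error: SE = σ/√n = 22/√81 = 2.4444
z-statistic: z = (x̄ - μ₀)/SE = (91.00 - 97)/2.4444 = -2.4546
Critical value: ±1.960
p-value = 0.0141
Decision: reject H₀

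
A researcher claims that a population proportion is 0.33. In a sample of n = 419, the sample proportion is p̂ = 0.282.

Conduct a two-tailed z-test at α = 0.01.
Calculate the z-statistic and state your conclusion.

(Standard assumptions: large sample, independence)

Answer: z = -2.0896, fail to reject H₀

Derivation:
H₀: p = 0.33, H₁: p ≠ 0.33
Standard error: SE = √(p₀(1-p₀)/n) = √(0.33×0.67/419) = 0.022971
z-statistic: z = (p̂ - p₀)/SE = (0.282 - 0.33)/0.022971 = -2.0896
Critical value: z_0.005 = ±2.576
p-value = 0.0367
Decision: fail to reject H₀ at α = 0.01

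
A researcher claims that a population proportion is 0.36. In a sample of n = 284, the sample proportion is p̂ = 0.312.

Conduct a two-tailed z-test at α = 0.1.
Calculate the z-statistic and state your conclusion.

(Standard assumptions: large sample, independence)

Answer: z = -1.6852, reject H₀

Derivation:
H₀: p = 0.36, H₁: p ≠ 0.36
Standard error: SE = √(p₀(1-p₀)/n) = √(0.36×0.64/284) = 0.028483
z-statistic: z = (p̂ - p₀)/SE = (0.312 - 0.36)/0.028483 = -1.6852
Critical value: z_0.05 = ±1.645
p-value = 0.0919
Decision: reject H₀ at α = 0.1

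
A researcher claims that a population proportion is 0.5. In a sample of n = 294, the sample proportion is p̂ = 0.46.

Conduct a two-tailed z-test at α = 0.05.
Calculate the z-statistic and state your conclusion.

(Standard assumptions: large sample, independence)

H₀: p = 0.5, H₁: p ≠ 0.5
Standard error: SE = √(p₀(1-p₀)/n) = √(0.5×0.5/294) = 0.029161
z-statistic: z = (p̂ - p₀)/SE = (0.46 - 0.5)/0.029161 = -1.3717
Critical value: z_0.025 = ±1.960
p-value = 0.1702
Decision: fail to reject H₀ at α = 0.05

Answer: z = -1.3717, fail to reject H₀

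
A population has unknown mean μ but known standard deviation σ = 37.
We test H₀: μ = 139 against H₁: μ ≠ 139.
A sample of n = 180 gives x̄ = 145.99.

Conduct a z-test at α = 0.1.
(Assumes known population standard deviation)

Standard error: SE = σ/√n = 37/√180 = 2.7578
z-statistic: z = (x̄ - μ₀)/SE = (145.99 - 139)/2.7578 = 2.5346
Critical value: ±1.645
p-value = 0.0113
Decision: reject H₀

Answer: z = 2.5346, reject H₀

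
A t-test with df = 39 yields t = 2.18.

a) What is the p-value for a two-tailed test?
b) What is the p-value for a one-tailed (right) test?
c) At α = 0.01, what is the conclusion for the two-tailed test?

Using t-distribution with df = 39:
a) Two-tailed: p = 2×P(T > 2.18) = 0.0354
b) One-tailed: p = P(T > 2.18) = 0.0177
c) 0.0354 ≥ 0.01, fail to reject H₀

Answer: a) 0.0354, b) 0.0177, c) fail to reject H₀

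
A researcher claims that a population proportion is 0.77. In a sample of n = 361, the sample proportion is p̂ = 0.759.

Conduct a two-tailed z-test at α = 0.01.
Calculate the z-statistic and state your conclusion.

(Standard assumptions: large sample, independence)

H₀: p = 0.77, H₁: p ≠ 0.77
Standard error: SE = √(p₀(1-p₀)/n) = √(0.77×0.23/361) = 0.022149
z-statistic: z = (p̂ - p₀)/SE = (0.759 - 0.77)/0.022149 = -0.4966
Critical value: z_0.005 = ±2.576
p-value = 0.6195
Decision: fail to reject H₀ at α = 0.01

Answer: z = -0.4966, fail to reject H₀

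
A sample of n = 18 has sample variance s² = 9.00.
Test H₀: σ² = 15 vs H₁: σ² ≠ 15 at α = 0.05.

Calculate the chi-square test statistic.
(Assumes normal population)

Answer: χ² = 10.2000, fail to reject H₀

Derivation:
df = n - 1 = 17
χ² = (n-1)s²/σ₀² = 17×9.00/15 = 10.2000
Critical values: χ²_{0.975,17} = 7.564, χ²_{0.025,17} = 30.191
Rejection region: χ² < 7.564 or χ² > 30.191
Decision: fail to reject H₀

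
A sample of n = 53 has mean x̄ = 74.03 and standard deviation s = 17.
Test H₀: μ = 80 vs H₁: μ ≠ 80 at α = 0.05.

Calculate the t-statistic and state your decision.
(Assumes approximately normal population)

df = n - 1 = 52
SE = s/√n = 17/√53 = 2.3351
t = (x̄ - μ₀)/SE = (74.03 - 80)/2.3351 = -2.5566
Critical value: t_{0.025,52} = ±2.007
p-value ≈ 0.0135
Decision: reject H₀

Answer: t = -2.5566, reject H₀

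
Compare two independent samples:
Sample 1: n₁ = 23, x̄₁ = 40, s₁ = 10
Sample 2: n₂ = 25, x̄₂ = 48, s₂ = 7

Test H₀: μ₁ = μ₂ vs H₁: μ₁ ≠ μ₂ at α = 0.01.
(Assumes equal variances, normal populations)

Pooled variance: s²_p = [22×10² + 24×7²]/(46) = 73.3913
s_p = 8.5669
SE = s_p×√(1/n₁ + 1/n₂) = 8.5669×√(1/23 + 1/25) = 2.4752
t = (x̄₁ - x̄₂)/SE = (40 - 48)/2.4752 = -3.2321
df = 46, t-critical = ±2.687
Decision: reject H₀

Answer: t = -3.2321, reject H₀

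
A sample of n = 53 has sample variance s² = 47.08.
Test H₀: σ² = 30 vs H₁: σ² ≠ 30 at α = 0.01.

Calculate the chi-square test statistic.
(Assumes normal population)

Answer: χ² = 81.6053, fail to reject H₀

Derivation:
df = n - 1 = 52
χ² = (n-1)s²/σ₀² = 52×47.08/30 = 81.6053
Critical values: χ²_{0.995,52} = 29.481, χ²_{0.005,52} = 82.001
Rejection region: χ² < 29.481 or χ² > 82.001
Decision: fail to reject H₀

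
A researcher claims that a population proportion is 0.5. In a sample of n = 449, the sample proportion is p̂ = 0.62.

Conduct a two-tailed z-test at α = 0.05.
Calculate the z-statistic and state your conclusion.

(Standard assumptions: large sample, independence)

Answer: z = 5.0856, reject H₀

Derivation:
H₀: p = 0.5, H₁: p ≠ 0.5
Standard error: SE = √(p₀(1-p₀)/n) = √(0.5×0.5/449) = 0.023596
z-statistic: z = (p̂ - p₀)/SE = (0.62 - 0.5)/0.023596 = 5.0856
Critical value: z_0.025 = ±1.960
p-value < 0.0001
Decision: reject H₀ at α = 0.05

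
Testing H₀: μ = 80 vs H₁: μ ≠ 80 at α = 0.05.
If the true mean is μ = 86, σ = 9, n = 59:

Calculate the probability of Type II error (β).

SE = σ/√n = 9/√59 = 1.1717
Critical values: μ₀ ± z_0.025×SE = 80 ± 1.960×1.1717
Acceptance region: (77.7035, 82.2965)
Under H₁ (μ = 86): z_high = (82.2965 - 86)/1.1717 = -3.1608, z_low = (77.7035 - 86)/1.1717 = -7.0807
β = P(not reject | H₁) = Φ(-3.1608) - Φ(-7.0807) ≈ 0.0008

Answer: β ≈ 0.0008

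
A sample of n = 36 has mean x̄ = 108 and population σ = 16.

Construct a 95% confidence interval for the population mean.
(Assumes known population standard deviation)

Answer: (102.7733, 113.2267)

Derivation:
Confidence level: 95%, α = 0.05
z_0.025 = 1.960
SE = σ/√n = 16/√36 = 2.6667
Margin of error = 1.960 × 2.6667 = 5.2267
CI: x̄ ± margin = 108 ± 5.2267
CI: (102.7733, 113.2267)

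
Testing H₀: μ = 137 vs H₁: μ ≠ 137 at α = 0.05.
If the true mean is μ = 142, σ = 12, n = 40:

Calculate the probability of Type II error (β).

SE = σ/√n = 12/√40 = 1.8974
Critical values: μ₀ ± z_0.025×SE = 137 ± 1.960×1.8974
Acceptance region: (133.2811, 140.7189)
Under H₁ (μ = 142): z_high = (140.7189 - 142)/1.8974 = -0.6752, z_low = (133.2811 - 142)/1.8974 = -4.5952
β = P(not reject | H₁) = Φ(-0.6752) - Φ(-4.5952) ≈ 0.2498

Answer: β ≈ 0.2498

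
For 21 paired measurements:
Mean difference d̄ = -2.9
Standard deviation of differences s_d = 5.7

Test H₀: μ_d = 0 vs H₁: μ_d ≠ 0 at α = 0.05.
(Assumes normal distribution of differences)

df = n - 1 = 20
SE = s_d/√n = 5.7/√21 = 1.2438
t = d̄/SE = -2.9/1.2438 = -2.3316
Critical value: t_{0.025,20} = ±2.086
p-value ≈ 0.0303
Decision: reject H₀

Answer: t = -2.3316, reject H₀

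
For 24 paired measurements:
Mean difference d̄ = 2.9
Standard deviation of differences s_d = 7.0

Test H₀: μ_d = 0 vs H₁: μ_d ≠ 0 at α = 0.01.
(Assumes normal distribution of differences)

df = n - 1 = 23
SE = s_d/√n = 7.0/√24 = 1.4289
t = d̄/SE = 2.9/1.4289 = 2.0295
Critical value: t_{0.005,23} = ±2.807
p-value ≈ 0.0541
Decision: fail to reject H₀

Answer: t = 2.0295, fail to reject H₀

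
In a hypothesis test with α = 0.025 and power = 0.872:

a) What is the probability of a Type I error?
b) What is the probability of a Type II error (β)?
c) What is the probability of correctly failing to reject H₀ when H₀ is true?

a) Type I error probability = α = 0.025
b) Power = P(reject H₀ | H₁ true) = 1 - β = 0.872, so Type II error probability = β = 1 - Power = 0.128
c) P(fail to reject H₀ | H₀ true) = 1 - α = 0.975

Answer: a) 0.025, b) 0.128, c) 0.975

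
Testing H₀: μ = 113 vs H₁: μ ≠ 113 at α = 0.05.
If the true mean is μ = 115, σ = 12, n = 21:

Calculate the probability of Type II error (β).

SE = σ/√n = 12/√21 = 2.6186
Critical values: μ₀ ± z_0.025×SE = 113 ± 1.960×2.6186
Acceptance region: (107.8675, 118.1325)
Under H₁ (μ = 115): z_high = (118.1325 - 115)/2.6186 = 1.1962, z_low = (107.8675 - 115)/2.6186 = -2.7238
β = P(not reject | H₁) = Φ(1.1962) - Φ(-2.7238) ≈ 0.8810

Answer: β ≈ 0.8810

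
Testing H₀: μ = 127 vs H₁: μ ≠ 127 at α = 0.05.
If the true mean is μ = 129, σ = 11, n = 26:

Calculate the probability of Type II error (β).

SE = σ/√n = 11/√26 = 2.1573
Critical values: μ₀ ± z_0.025×SE = 127 ± 1.960×2.1573
Acceptance region: (122.7717, 131.2283)
Under H₁ (μ = 129): z_high = (131.2283 - 129)/2.1573 = 1.0329, z_low = (122.7717 - 129)/2.1573 = -2.8871
β = P(not reject | H₁) = Φ(1.0329) - Φ(-2.8871) ≈ 0.8472

Answer: β ≈ 0.8472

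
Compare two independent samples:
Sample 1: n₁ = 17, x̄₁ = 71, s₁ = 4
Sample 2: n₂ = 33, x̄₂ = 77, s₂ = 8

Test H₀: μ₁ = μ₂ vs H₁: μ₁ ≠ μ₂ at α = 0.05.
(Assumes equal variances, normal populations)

Answer: t = -2.9009, reject H₀

Derivation:
Pooled variance: s²_p = [16×4² + 32×8²]/(48) = 48.0000
s_p = 6.9282
SE = s_p×√(1/n₁ + 1/n₂) = 6.9282×√(1/17 + 1/33) = 2.0683
t = (x̄₁ - x̄₂)/SE = (71 - 77)/2.0683 = -2.9009
df = 48, t-critical = ±2.011
Decision: reject H₀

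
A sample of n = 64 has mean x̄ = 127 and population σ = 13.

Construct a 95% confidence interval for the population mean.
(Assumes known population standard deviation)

Answer: (123.8150, 130.1850)

Derivation:
Confidence level: 95%, α = 0.05
z_0.025 = 1.960
SE = σ/√n = 13/√64 = 1.6250
Margin of error = 1.960 × 1.6250 = 3.1850
CI: x̄ ± margin = 127 ± 3.1850
CI: (123.8150, 130.1850)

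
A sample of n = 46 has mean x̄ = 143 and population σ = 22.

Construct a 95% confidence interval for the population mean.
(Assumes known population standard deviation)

Answer: (136.6423, 149.3577)

Derivation:
Confidence level: 95%, α = 0.05
z_0.025 = 1.960
SE = σ/√n = 22/√46 = 3.2437
Margin of error = 1.960 × 3.2437 = 6.3577
CI: x̄ ± margin = 143 ± 6.3577
CI: (136.6423, 149.3577)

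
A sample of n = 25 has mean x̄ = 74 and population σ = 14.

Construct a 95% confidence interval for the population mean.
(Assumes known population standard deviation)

Answer: (68.5120, 79.4880)

Derivation:
Confidence level: 95%, α = 0.05
z_0.025 = 1.960
SE = σ/√n = 14/√25 = 2.8000
Margin of error = 1.960 × 2.8000 = 5.4880
CI: x̄ ± margin = 74 ± 5.4880
CI: (68.5120, 79.4880)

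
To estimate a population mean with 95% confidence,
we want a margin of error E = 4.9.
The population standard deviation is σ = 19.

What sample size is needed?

Answer: n = 58

Derivation:
z_0.025 = 1.960
n = (z×σ/E)² = (1.960×19/4.9)²
n = 57.7600
Round up: n = 58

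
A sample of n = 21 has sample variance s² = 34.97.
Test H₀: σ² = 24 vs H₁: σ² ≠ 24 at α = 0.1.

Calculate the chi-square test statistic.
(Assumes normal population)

Answer: χ² = 29.1417, fail to reject H₀

Derivation:
df = n - 1 = 20
χ² = (n-1)s²/σ₀² = 20×34.97/24 = 29.1417
Critical values: χ²_{0.95,20} = 10.851, χ²_{0.05,20} = 31.410
Rejection region: χ² < 10.851 or χ² > 31.410
Decision: fail to reject H₀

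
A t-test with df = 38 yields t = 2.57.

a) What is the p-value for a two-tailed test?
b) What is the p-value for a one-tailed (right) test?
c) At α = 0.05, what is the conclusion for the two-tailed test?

Answer: a) 0.0142, b) 0.0071, c) reject H₀

Derivation:
Using t-distribution with df = 38:
a) Two-tailed: p = 2×P(T > 2.57) = 0.0142
b) One-tailed: p = P(T > 2.57) = 0.0071
c) 0.0142 < 0.05, reject H₀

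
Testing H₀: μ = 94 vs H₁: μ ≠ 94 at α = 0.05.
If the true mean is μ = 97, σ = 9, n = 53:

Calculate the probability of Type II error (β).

SE = σ/√n = 9/√53 = 1.2362
Critical values: μ₀ ± z_0.025×SE = 94 ± 1.960×1.2362
Acceptance region: (91.5770, 96.4230)
Under H₁ (μ = 97): z_high = (96.4230 - 97)/1.2362 = -0.4668, z_low = (91.5770 - 97)/1.2362 = -4.3868
β = P(not reject | H₁) = Φ(-0.4668) - Φ(-4.3868) ≈ 0.3203

Answer: β ≈ 0.3203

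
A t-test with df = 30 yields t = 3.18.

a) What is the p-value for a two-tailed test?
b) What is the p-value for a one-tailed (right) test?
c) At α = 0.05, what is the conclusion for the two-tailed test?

Answer: a) 0.0034, b) 0.0017, c) reject H₀

Derivation:
Using t-distribution with df = 30:
a) Two-tailed: p = 2×P(T > 3.18) = 0.0034
b) One-tailed: p = P(T > 3.18) = 0.0017
c) 0.0034 < 0.05, reject H₀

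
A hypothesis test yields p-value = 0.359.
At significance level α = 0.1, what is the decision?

Compare p-value to α:
0.359 ≥ 0.1
Decision: fail to reject H₀

Answer: fail to reject H₀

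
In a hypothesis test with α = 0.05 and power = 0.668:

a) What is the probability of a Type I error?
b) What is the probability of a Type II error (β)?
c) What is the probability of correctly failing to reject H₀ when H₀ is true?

a) Type I error probability = α = 0.05
b) Power = P(reject H₀ | H₁ true) = 1 - β = 0.668, so Type II error probability = β = 1 - Power = 0.332
c) P(fail to reject H₀ | H₀ true) = 1 - α = 0.95

Answer: a) 0.05, b) 0.332, c) 0.95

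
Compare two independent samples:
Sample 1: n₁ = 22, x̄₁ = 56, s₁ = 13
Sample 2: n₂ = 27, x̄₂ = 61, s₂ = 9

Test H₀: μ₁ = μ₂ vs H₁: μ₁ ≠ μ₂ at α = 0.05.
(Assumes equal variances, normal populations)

Pooled variance: s²_p = [21×13² + 26×9²]/(47) = 120.3191
s_p = 10.9690
SE = s_p×√(1/n₁ + 1/n₂) = 10.9690×√(1/22 + 1/27) = 3.1504
t = (x̄₁ - x̄₂)/SE = (56 - 61)/3.1504 = -1.5871
df = 47, t-critical = ±2.012
Decision: fail to reject H₀

Answer: t = -1.5871, fail to reject H₀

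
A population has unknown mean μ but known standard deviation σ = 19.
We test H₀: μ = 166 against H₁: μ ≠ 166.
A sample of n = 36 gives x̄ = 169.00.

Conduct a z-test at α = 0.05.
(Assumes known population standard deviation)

Standard error: SE = σ/√n = 19/√36 = 3.1667
z-statistic: z = (x̄ - μ₀)/SE = (169.00 - 166)/3.1667 = 0.9474
Critical value: ±1.960
p-value = 0.3434
Decision: fail to reject H₀

Answer: z = 0.9474, fail to reject H₀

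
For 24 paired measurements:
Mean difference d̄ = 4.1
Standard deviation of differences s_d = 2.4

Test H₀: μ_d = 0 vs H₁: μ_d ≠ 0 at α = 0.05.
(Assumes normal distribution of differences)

df = n - 1 = 23
SE = s_d/√n = 2.4/√24 = 0.4899
t = d̄/SE = 4.1/0.4899 = 8.3691
Critical value: t_{0.025,23} = ±2.069
p-value < 0.0001
Decision: reject H₀

Answer: t = 8.3691, reject H₀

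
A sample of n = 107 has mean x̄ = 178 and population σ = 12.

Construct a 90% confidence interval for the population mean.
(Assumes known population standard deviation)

Answer: (176.0916, 179.9084)

Derivation:
Confidence level: 90%, α = 0.1
z_0.05 = 1.645
SE = σ/√n = 12/√107 = 1.1601
Margin of error = 1.645 × 1.1601 = 1.9084
CI: x̄ ± margin = 178 ± 1.9084
CI: (176.0916, 179.9084)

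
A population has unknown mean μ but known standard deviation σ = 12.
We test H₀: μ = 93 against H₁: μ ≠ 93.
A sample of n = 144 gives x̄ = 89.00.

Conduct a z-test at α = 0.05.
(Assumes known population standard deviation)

Answer: z = -4.0000, reject H₀

Derivation:
Standard error: SE = σ/√n = 12/√144 = 1.0000
z-statistic: z = (x̄ - μ₀)/SE = (89.00 - 93)/1.0000 = -4.0000
Critical value: ±1.960
p-value = 0.0001
Decision: reject H₀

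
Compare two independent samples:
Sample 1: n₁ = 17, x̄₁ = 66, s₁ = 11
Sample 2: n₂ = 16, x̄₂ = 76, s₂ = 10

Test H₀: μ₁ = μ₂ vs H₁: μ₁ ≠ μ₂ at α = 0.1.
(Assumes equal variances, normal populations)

Answer: t = -2.7270, reject H₀

Derivation:
Pooled variance: s²_p = [16×11² + 15×10²]/(31) = 110.8387
s_p = 10.5280
SE = s_p×√(1/n₁ + 1/n₂) = 10.5280×√(1/17 + 1/16) = 3.6671
t = (x̄₁ - x̄₂)/SE = (66 - 76)/3.6671 = -2.7270
df = 31, t-critical = ±1.696
Decision: reject H₀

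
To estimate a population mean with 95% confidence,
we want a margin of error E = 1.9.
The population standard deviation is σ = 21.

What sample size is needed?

Answer: n = 470

Derivation:
z_0.025 = 1.960
n = (z×σ/E)² = (1.960×21/1.9)²
n = 469.2924
Round up: n = 470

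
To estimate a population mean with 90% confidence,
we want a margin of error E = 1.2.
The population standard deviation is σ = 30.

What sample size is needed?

Answer: n = 1692

Derivation:
z_0.05 = 1.645
n = (z×σ/E)² = (1.645×30/1.2)²
n = 1691.2656
Round up: n = 1692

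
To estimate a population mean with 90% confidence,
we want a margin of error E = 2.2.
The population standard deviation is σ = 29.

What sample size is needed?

Answer: n = 471

Derivation:
z_0.05 = 1.645
n = (z×σ/E)² = (1.645×29/2.2)²
n = 470.1998
Round up: n = 471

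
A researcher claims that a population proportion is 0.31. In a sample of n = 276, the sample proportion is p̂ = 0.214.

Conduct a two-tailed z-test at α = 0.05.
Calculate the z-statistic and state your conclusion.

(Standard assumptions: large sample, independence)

Answer: z = -3.4484, reject H₀

Derivation:
H₀: p = 0.31, H₁: p ≠ 0.31
Standard error: SE = √(p₀(1-p₀)/n) = √(0.31×0.69/276) = 0.027839
z-statistic: z = (p̂ - p₀)/SE = (0.214 - 0.31)/0.027839 = -3.4484
Critical value: z_0.025 = ±1.960
p-value = 0.0006
Decision: reject H₀ at α = 0.05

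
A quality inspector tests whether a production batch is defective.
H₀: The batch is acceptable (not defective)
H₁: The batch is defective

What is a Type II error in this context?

Answer: Shipping a defective batch to customers

Derivation:
A Type I error (probability α) occurs when we reject a true H₀.
A Type II error (probability β) occurs when we fail to reject a false H₀.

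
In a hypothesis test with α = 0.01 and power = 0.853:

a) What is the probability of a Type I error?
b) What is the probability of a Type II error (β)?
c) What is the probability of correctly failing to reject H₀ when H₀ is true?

a) Type I error probability = α = 0.01
b) Power = P(reject H₀ | H₁ true) = 1 - β = 0.853, so Type II error probability = β = 1 - Power = 0.147
c) P(fail to reject H₀ | H₀ true) = 1 - α = 0.99

Answer: a) 0.01, b) 0.147, c) 0.99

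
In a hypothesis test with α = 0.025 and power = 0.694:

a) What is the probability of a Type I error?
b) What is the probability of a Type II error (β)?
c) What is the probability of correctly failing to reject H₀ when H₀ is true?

Answer: a) 0.025, b) 0.306, c) 0.975

Derivation:
a) Type I error probability = α = 0.025
b) Power = P(reject H₀ | H₁ true) = 1 - β = 0.694, so Type II error probability = β = 1 - Power = 0.306
c) P(fail to reject H₀ | H₀ true) = 1 - α = 0.975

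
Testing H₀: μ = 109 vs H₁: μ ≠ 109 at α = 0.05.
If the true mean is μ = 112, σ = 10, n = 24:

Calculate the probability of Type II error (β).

SE = σ/√n = 10/√24 = 2.0412
Critical values: μ₀ ± z_0.025×SE = 109 ± 1.960×2.0412
Acceptance region: (104.9992, 113.0008)
Under H₁ (μ = 112): z_high = (113.0008 - 112)/2.0412 = 0.4903, z_low = (104.9992 - 112)/2.0412 = -3.4297
β = P(not reject | H₁) = Φ(0.4903) - Φ(-3.4297) ≈ 0.6877

Answer: β ≈ 0.6877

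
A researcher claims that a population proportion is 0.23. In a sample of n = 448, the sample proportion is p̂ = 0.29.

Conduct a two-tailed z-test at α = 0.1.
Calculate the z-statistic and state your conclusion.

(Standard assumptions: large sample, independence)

Answer: z = 3.0178, reject H₀

Derivation:
H₀: p = 0.23, H₁: p ≠ 0.23
Standard error: SE = √(p₀(1-p₀)/n) = √(0.23×0.77/448) = 0.019882
z-statistic: z = (p̂ - p₀)/SE = (0.29 - 0.23)/0.019882 = 3.0178
Critical value: z_0.05 = ±1.645
p-value = 0.0025
Decision: reject H₀ at α = 0.1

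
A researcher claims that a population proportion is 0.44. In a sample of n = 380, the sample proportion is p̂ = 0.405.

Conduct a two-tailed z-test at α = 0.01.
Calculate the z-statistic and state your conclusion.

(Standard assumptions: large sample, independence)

H₀: p = 0.44, H₁: p ≠ 0.44
Standard error: SE = √(p₀(1-p₀)/n) = √(0.44×0.56/380) = 0.025464
z-statistic: z = (p̂ - p₀)/SE = (0.405 - 0.44)/0.025464 = -1.3745
Critical value: z_0.005 = ±2.576
p-value = 0.1693
Decision: fail to reject H₀ at α = 0.01

Answer: z = -1.3745, fail to reject H₀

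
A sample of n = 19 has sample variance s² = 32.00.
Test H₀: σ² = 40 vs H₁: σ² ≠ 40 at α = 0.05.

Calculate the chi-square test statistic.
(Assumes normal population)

Answer: χ² = 14.4000, fail to reject H₀

Derivation:
df = n - 1 = 18
χ² = (n-1)s²/σ₀² = 18×32.00/40 = 14.4000
Critical values: χ²_{0.975,18} = 8.231, χ²_{0.025,18} = 31.526
Rejection region: χ² < 8.231 or χ² > 31.526
Decision: fail to reject H₀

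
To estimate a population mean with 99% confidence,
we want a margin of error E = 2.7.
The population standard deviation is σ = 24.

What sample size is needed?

z_0.005 = 2.576
n = (z×σ/E)² = (2.576×24/2.7)²
n = 524.3082
Round up: n = 525

Answer: n = 525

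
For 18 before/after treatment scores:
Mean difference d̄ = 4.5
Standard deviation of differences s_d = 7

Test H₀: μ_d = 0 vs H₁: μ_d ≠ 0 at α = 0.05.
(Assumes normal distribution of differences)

df = n - 1 = 17
SE = s_d/√n = 7/√18 = 1.6499
t = d̄/SE = 4.5/1.6499 = 2.7274
Critical value: t_{0.025,17} = ±2.110
p-value ≈ 0.0143
Decision: reject H₀

Answer: t = 2.7274, reject H₀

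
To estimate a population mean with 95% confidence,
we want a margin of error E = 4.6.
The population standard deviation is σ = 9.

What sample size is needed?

z_0.025 = 1.960
n = (z×σ/E)² = (1.960×9/4.6)²
n = 14.7056
Round up: n = 15

Answer: n = 15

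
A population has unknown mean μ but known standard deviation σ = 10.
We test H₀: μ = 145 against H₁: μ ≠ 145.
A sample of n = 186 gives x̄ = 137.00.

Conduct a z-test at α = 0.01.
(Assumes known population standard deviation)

Standard error: SE = σ/√n = 10/√186 = 0.7332
z-statistic: z = (x̄ - μ₀)/SE = (137.00 - 145)/0.7332 = -10.9111
Critical value: ±2.576
p-value < 0.0001
Decision: reject H₀

Answer: z = -10.9111, reject H₀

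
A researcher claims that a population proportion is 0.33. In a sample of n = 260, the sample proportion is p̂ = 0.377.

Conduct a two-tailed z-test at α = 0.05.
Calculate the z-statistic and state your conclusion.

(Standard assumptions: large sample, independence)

Answer: z = 1.6117, fail to reject H₀

Derivation:
H₀: p = 0.33, H₁: p ≠ 0.33
Standard error: SE = √(p₀(1-p₀)/n) = √(0.33×0.67/260) = 0.029161
z-statistic: z = (p̂ - p₀)/SE = (0.377 - 0.33)/0.029161 = 1.6117
Critical value: z_0.025 = ±1.960
p-value = 0.1070
Decision: fail to reject H₀ at α = 0.05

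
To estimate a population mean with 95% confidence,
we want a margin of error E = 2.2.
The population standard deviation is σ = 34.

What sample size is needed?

Answer: n = 918

Derivation:
z_0.025 = 1.960
n = (z×σ/E)² = (1.960×34/2.2)²
n = 917.5392
Round up: n = 918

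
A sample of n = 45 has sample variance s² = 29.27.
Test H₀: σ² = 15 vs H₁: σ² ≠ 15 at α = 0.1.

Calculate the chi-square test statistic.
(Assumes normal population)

df = n - 1 = 44
χ² = (n-1)s²/σ₀² = 44×29.27/15 = 85.8587
Critical values: χ²_{0.95,44} = 29.787, χ²_{0.05,44} = 60.481
Rejection region: χ² < 29.787 or χ² > 60.481
Decision: reject H₀

Answer: χ² = 85.8587, reject H₀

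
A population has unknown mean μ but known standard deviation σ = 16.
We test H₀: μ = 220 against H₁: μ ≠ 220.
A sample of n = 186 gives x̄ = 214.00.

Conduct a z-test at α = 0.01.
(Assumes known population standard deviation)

Answer: z = -5.1142, reject H₀

Derivation:
Standard error: SE = σ/√n = 16/√186 = 1.1732
z-statistic: z = (x̄ - μ₀)/SE = (214.00 - 220)/1.1732 = -5.1142
Critical value: ±2.576
p-value < 0.0001
Decision: reject H₀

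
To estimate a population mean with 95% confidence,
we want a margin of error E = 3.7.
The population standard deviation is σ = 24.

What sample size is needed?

Answer: n = 162

Derivation:
z_0.025 = 1.960
n = (z×σ/E)² = (1.960×24/3.7)²
n = 161.6334
Round up: n = 162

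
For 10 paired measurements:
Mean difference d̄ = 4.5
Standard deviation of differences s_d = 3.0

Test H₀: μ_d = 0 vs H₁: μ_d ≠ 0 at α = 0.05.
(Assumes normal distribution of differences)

df = n - 1 = 9
SE = s_d/√n = 3.0/√10 = 0.9487
t = d̄/SE = 4.5/0.9487 = 4.7433
Critical value: t_{0.025,9} = ±2.262
p-value ≈ 0.0011
Decision: reject H₀

Answer: t = 4.7433, reject H₀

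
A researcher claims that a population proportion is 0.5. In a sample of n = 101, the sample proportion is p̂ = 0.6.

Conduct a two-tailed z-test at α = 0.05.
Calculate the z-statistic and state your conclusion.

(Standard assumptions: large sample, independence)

H₀: p = 0.5, H₁: p ≠ 0.5
Standard error: SE = √(p₀(1-p₀)/n) = √(0.5×0.5/101) = 0.049752
z-statistic: z = (p̂ - p₀)/SE = (0.6 - 0.5)/0.049752 = 2.0100
Critical value: z_0.025 = ±1.960
p-value = 0.0444
Decision: reject H₀ at α = 0.05

Answer: z = 2.0100, reject H₀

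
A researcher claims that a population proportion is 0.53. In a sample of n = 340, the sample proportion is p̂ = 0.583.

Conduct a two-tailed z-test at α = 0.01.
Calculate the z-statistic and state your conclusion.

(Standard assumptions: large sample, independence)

Answer: z = 1.9581, fail to reject H₀

Derivation:
H₀: p = 0.53, H₁: p ≠ 0.53
Standard error: SE = √(p₀(1-p₀)/n) = √(0.53×0.47/340) = 0.027067
z-statistic: z = (p̂ - p₀)/SE = (0.583 - 0.53)/0.027067 = 1.9581
Critical value: z_0.005 = ±2.576
p-value = 0.0502
Decision: fail to reject H₀ at α = 0.01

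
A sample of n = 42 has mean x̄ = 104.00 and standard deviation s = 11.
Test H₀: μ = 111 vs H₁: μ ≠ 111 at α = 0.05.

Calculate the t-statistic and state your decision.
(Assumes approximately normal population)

Answer: t = -4.1242, reject H₀

Derivation:
df = n - 1 = 41
SE = s/√n = 11/√42 = 1.6973
t = (x̄ - μ₀)/SE = (104.00 - 111)/1.6973 = -4.1242
Critical value: t_{0.025,41} = ±2.020
p-value ≈ 0.0002
Decision: reject H₀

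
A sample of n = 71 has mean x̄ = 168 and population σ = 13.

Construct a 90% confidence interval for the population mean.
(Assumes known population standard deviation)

Answer: (165.4621, 170.5379)

Derivation:
Confidence level: 90%, α = 0.1
z_0.05 = 1.645
SE = σ/√n = 13/√71 = 1.5428
Margin of error = 1.645 × 1.5428 = 2.5379
CI: x̄ ± margin = 168 ± 2.5379
CI: (165.4621, 170.5379)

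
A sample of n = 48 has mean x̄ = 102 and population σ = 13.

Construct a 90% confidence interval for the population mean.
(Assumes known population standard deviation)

Answer: (98.9133, 105.0867)

Derivation:
Confidence level: 90%, α = 0.1
z_0.05 = 1.645
SE = σ/√n = 13/√48 = 1.8764
Margin of error = 1.645 × 1.8764 = 3.0867
CI: x̄ ± margin = 102 ± 3.0867
CI: (98.9133, 105.0867)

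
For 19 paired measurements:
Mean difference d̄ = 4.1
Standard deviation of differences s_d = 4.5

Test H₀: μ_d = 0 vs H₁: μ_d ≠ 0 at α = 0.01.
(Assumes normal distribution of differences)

df = n - 1 = 18
SE = s_d/√n = 4.5/√19 = 1.0324
t = d̄/SE = 4.1/1.0324 = 3.9713
Critical value: t_{0.005,18} = ±2.878
p-value ≈ 0.0009
Decision: reject H₀

Answer: t = 3.9713, reject H₀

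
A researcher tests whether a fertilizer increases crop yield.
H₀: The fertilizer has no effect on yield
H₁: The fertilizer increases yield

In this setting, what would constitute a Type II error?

A Type I error (probability α) occurs when we reject a true H₀.
A Type II error (probability β) occurs when we fail to reject a false H₀.

Answer: Failing to recommend an effective fertilizer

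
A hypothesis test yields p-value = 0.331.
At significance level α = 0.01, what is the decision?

Compare p-value to α:
0.331 ≥ 0.01
Decision: fail to reject H₀

Answer: fail to reject H₀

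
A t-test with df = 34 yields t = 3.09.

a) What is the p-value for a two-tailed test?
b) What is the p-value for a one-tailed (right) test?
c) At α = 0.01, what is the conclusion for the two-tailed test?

Answer: a) 0.0040, b) 0.0020, c) reject H₀

Derivation:
Using t-distribution with df = 34:
a) Two-tailed: p = 2×P(T > 3.09) = 0.0040
b) One-tailed: p = P(T > 3.09) = 0.0020
c) 0.0040 < 0.01, reject H₀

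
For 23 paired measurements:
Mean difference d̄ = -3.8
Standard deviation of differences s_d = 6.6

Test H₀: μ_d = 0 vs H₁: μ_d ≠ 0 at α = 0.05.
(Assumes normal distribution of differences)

df = n - 1 = 22
SE = s_d/√n = 6.6/√23 = 1.3762
t = d̄/SE = -3.8/1.3762 = -2.7612
Critical value: t_{0.025,22} = ±2.074
p-value ≈ 0.0114
Decision: reject H₀

Answer: t = -2.7612, reject H₀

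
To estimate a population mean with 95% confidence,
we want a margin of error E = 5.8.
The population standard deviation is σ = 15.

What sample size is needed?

z_0.025 = 1.960
n = (z×σ/E)² = (1.960×15/5.8)²
n = 25.6944
Round up: n = 26

Answer: n = 26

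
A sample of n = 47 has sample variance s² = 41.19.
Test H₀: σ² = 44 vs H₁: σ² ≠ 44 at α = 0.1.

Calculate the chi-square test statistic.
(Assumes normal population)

Answer: χ² = 43.0623, fail to reject H₀

Derivation:
df = n - 1 = 46
χ² = (n-1)s²/σ₀² = 46×41.19/44 = 43.0623
Critical values: χ²_{0.95,46} = 31.439, χ²_{0.05,46} = 62.830
Rejection region: χ² < 31.439 or χ² > 62.830
Decision: fail to reject H₀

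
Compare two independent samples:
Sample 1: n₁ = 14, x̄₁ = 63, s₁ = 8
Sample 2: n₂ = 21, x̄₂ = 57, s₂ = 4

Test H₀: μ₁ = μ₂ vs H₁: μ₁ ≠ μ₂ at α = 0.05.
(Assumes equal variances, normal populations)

Pooled variance: s²_p = [13×8² + 20×4²]/(33) = 34.9091
s_p = 5.9084
SE = s_p×√(1/n₁ + 1/n₂) = 5.9084×√(1/14 + 1/21) = 2.0386
t = (x̄₁ - x̄₂)/SE = (63 - 57)/2.0386 = 2.9432
df = 33, t-critical = ±2.035
Decision: reject H₀

Answer: t = 2.9432, reject H₀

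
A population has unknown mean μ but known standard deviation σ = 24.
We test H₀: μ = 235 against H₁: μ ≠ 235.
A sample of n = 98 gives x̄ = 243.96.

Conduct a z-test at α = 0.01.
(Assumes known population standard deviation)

Standard error: SE = σ/√n = 24/√98 = 2.4244
z-statistic: z = (x̄ - μ₀)/SE = (243.96 - 235)/2.4244 = 3.6958
Critical value: ±2.576
p-value = 0.0002
Decision: reject H₀

Answer: z = 3.6958, reject H₀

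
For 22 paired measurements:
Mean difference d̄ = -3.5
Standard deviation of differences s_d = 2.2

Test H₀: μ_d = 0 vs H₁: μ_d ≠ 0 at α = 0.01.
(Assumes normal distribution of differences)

Answer: t = -7.4627, reject H₀

Derivation:
df = n - 1 = 21
SE = s_d/√n = 2.2/√22 = 0.4690
t = d̄/SE = -3.5/0.4690 = -7.4627
Critical value: t_{0.005,21} = ±2.831
p-value < 0.0001
Decision: reject H₀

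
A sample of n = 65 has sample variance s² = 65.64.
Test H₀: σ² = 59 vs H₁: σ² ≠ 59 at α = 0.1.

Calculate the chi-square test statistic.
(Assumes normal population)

Answer: χ² = 71.2027, fail to reject H₀

Derivation:
df = n - 1 = 64
χ² = (n-1)s²/σ₀² = 64×65.64/59 = 71.2027
Critical values: χ²_{0.95,64} = 46.595, χ²_{0.05,64} = 83.675
Rejection region: χ² < 46.595 or χ² > 83.675
Decision: fail to reject H₀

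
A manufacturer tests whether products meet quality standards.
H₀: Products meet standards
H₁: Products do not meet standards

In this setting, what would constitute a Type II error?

Type I error: rejecting H₀ when it is actually true (false positive).
Type II error: failing to reject H₀ when H₁ is actually true (false negative).

Answer: Accepting products as meeting standards when they don't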